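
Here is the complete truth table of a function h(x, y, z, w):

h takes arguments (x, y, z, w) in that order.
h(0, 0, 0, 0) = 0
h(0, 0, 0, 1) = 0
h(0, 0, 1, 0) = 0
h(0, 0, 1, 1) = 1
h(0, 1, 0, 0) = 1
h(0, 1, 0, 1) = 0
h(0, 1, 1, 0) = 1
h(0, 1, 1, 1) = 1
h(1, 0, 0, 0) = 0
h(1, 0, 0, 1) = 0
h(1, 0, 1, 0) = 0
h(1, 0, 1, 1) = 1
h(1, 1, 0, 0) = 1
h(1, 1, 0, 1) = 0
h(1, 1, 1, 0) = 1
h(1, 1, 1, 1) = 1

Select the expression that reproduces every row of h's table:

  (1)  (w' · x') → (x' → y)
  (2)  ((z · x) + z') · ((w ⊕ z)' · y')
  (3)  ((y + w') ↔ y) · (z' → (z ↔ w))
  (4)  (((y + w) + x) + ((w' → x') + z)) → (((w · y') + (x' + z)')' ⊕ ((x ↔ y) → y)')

(1): at (0,0,0,1) it gives 1, but h = 0 — eliminated.
(2): at (0,0,0,0) it gives 1, but h = 0 — eliminated.
(4): at (0,0,0,1) it gives 1, but h = 0 — eliminated.
Only (3) survives; checking it on all 16 rows confirms it matches h.

3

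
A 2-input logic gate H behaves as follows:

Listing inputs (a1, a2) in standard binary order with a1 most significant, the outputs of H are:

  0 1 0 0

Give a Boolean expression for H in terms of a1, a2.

Only row (0,1) gives 1. That row's minterm ¬a1·a2 is H directly.

H(a1, a2) = ~a1 & a2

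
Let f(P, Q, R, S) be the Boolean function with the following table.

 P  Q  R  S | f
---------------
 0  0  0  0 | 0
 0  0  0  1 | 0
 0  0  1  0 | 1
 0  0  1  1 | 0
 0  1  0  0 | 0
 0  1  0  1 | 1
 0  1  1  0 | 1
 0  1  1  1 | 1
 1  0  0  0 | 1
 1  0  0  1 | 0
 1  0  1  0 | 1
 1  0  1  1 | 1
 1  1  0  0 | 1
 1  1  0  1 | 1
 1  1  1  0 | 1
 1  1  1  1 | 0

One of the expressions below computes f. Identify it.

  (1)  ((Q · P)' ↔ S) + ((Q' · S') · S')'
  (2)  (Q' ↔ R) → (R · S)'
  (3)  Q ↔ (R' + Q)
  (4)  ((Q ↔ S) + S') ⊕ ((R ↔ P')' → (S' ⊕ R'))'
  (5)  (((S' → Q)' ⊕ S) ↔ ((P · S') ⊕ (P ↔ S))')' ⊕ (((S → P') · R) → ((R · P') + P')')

(1) disagrees with f on (0,0,0,1) (formula → 1, table → 0); rule it out.
(2) disagrees with f on (0,0,0,0) (formula → 1, table → 0); rule it out.
(3) disagrees with f on (0,0,1,1) (formula → 1, table → 0); rule it out.
(5) disagrees with f on (0,0,0,1) (formula → 1, table → 0); rule it out.
That leaves (4). Evaluating it on every row reproduces the table of f exactly.

4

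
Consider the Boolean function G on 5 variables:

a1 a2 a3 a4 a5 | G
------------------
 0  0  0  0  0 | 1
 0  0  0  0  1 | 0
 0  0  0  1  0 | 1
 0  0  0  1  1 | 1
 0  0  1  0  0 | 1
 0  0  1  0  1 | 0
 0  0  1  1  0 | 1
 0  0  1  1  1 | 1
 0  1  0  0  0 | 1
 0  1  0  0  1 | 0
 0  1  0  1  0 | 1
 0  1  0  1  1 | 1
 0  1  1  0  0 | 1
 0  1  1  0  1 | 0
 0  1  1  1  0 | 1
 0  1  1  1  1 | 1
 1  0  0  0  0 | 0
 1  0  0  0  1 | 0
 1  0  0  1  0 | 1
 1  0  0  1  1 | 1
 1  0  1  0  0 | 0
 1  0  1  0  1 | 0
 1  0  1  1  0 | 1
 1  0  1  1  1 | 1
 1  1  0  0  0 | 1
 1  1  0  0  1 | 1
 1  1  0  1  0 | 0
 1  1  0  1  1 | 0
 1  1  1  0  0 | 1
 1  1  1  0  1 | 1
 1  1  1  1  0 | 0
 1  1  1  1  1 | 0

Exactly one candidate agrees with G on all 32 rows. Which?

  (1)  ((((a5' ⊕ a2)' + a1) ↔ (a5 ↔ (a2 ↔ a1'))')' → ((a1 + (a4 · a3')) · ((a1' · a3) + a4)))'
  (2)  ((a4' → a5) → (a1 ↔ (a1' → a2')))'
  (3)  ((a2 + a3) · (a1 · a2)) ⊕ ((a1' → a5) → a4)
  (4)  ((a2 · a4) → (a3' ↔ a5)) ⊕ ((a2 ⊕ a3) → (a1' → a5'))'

(1) disagrees with G on (0,0,0,0,0) (formula → 0, table → 1); rule it out.
(2) disagrees with G on (0,0,0,0,0) (formula → 0, table → 1); rule it out.
(4) disagrees with G on (0,0,0,0,1) (formula → 1, table → 0); rule it out.
(3) is the remaining candidate, and it agrees with G on all 32 inputs.

3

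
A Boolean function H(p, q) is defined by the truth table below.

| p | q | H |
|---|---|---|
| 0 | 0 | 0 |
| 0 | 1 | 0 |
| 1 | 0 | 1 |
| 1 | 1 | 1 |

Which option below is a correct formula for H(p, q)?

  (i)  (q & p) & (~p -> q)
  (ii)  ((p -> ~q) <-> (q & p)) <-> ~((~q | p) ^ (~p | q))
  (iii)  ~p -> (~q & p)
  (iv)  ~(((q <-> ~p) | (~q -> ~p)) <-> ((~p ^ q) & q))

iii

(i): at (1,0) it gives 0, but H = 1 — eliminated.
(ii): at (0,1) it gives 1, but H = 0 — eliminated.
(iv): at (0,0) it gives 1, but H = 0 — eliminated.
(iii) is the remaining candidate, and it agrees with H on all 4 inputs.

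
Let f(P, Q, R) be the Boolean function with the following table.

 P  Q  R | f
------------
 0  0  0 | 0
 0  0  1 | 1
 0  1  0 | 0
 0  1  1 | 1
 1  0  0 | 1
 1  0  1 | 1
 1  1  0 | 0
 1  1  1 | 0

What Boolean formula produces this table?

f=1 on 4 inputs: (0,0,1), (0,1,1), (1,0,0), (1,0,1). Reading each as a conjunction of literals (¬P·¬Q·R, ¬P·Q·R, P·¬Q·¬R, P·¬Q·R) and taking the OR gives the canonical DNF.

f(P, Q, R) = ((((P' · Q') · R) + ((P' · Q) · R)) + ((P · Q') · R')) + ((P · Q') · R)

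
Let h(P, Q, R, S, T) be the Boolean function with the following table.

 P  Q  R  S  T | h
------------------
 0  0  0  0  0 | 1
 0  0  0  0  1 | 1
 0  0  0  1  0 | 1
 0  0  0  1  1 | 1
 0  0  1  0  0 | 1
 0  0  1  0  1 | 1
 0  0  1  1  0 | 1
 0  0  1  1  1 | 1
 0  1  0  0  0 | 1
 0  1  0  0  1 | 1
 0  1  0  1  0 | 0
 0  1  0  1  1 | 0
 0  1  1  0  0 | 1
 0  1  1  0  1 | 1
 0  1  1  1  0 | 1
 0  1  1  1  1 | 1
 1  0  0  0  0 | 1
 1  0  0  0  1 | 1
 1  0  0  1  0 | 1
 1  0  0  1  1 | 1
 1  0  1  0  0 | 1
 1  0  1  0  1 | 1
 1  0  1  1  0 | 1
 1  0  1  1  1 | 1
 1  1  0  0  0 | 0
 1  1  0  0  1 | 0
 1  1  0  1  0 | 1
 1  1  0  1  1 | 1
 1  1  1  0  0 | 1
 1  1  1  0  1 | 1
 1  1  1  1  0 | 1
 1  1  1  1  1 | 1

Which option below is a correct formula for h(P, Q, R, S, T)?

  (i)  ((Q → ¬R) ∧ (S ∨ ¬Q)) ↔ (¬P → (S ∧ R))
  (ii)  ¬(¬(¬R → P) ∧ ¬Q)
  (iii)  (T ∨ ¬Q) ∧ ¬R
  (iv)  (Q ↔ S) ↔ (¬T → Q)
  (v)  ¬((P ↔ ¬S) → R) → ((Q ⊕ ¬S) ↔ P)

(i) fails at (0,0,0,0,0): the formula yields 0, h is 1.
(ii) fails at (0,0,0,0,0): the formula yields 0, h is 1.
(iii) fails at (0,0,1,0,0): the formula yields 0, h is 1.
(iv) fails at (0,0,0,0,0): the formula yields 0, h is 1.
(v) is the remaining candidate, and it agrees with h on all 32 inputs.

v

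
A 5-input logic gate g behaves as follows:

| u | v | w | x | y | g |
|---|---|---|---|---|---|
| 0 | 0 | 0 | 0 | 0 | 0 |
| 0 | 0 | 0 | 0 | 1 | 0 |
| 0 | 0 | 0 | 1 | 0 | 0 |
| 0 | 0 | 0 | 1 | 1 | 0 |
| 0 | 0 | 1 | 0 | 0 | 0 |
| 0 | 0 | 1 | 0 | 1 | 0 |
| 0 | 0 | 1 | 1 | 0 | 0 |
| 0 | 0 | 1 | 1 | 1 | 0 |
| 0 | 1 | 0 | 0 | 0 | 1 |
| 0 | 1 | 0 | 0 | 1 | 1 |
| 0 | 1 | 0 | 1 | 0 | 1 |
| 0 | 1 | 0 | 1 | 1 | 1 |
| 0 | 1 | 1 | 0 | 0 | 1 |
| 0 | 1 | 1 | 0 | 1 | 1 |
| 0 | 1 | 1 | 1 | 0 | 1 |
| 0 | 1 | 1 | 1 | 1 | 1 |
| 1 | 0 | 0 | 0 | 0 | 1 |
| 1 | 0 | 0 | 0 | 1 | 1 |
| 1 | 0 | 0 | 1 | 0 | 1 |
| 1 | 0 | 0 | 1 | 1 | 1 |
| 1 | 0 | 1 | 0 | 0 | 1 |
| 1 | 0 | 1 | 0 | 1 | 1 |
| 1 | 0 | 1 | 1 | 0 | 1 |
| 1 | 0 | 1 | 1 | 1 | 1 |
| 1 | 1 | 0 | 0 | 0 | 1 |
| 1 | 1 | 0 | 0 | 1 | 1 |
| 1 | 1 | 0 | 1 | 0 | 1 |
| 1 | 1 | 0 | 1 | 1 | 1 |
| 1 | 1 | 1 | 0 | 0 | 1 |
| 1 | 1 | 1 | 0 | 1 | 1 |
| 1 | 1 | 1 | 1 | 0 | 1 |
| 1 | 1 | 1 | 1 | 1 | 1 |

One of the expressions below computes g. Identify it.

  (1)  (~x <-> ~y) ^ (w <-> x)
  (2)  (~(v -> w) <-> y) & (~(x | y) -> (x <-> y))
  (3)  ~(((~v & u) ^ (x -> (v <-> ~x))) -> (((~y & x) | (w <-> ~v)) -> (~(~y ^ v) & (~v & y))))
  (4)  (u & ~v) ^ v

(1) fails at (0,0,0,0,1): the formula yields 1, g is 0.
(2) fails at (0,0,0,0,0): the formula yields 1, g is 0.
(3) fails at (0,0,0,1,0): the formula yields 1, g is 0.
(4) is the remaining candidate, and it agrees with g on all 32 inputs.

4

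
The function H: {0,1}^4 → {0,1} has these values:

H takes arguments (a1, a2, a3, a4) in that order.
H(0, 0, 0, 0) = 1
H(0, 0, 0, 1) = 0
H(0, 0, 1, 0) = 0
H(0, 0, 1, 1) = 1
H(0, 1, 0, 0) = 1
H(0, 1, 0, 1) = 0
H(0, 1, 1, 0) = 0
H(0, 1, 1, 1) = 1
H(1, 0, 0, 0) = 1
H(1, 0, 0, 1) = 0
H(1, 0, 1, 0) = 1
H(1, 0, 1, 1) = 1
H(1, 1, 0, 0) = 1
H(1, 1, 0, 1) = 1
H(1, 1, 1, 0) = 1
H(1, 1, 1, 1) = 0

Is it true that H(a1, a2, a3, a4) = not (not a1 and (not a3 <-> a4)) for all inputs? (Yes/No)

Evaluate not (not a1 and (not a3 <-> a4)) on each row and compare to H:
  a1=0, a2=0, a3=0, a4=0: formula gives 1, H = 1 ✓
  a1=0, a2=0, a3=0, a4=1: formula gives 0, H = 0 ✓
  a1=0, a2=0, a3=1, a4=0: formula gives 0, H = 0 ✓
  a1=0, a2=0, a3=1, a4=1: formula gives 1, H = 1 ✓
  …
  a1=1, a2=0, a3=0, a4=1: formula gives 1, but H = 0 ✗
Since they disagree at (1,0,0,1), the expression is not a correct formula for H.

No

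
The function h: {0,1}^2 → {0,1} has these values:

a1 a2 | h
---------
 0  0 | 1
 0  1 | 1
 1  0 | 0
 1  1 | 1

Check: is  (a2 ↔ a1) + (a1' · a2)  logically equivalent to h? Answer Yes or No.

Yes

Test each input against both h and the formula:
  a1=0, a2=0: formula gives 1, h = 1 ✓
  a1=0, a2=1: formula gives 1, h = 1 ✓
  a1=1, a2=0: formula gives 0, h = 0 ✓
  a1=1, a2=1: formula gives 1, h = 1 ✓
All 4 rows match — the expression computes h exactly.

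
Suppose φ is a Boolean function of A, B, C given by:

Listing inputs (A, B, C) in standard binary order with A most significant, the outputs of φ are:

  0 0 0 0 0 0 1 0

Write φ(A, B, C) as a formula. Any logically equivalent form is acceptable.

Only row (1,1,0) gives 1. That row's minterm A·B·¬C is φ directly.

φ(A, B, C) = (A AND B) AND NOT C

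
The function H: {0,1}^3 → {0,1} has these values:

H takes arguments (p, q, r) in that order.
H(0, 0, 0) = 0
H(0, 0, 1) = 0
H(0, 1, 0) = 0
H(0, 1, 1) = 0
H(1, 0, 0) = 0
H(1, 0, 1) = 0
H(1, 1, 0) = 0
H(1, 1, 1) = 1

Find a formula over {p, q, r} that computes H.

The output is 1 only when every input is 1 — the AND of all inputs.

H(p, q, r) = (p ∧ q) ∧ r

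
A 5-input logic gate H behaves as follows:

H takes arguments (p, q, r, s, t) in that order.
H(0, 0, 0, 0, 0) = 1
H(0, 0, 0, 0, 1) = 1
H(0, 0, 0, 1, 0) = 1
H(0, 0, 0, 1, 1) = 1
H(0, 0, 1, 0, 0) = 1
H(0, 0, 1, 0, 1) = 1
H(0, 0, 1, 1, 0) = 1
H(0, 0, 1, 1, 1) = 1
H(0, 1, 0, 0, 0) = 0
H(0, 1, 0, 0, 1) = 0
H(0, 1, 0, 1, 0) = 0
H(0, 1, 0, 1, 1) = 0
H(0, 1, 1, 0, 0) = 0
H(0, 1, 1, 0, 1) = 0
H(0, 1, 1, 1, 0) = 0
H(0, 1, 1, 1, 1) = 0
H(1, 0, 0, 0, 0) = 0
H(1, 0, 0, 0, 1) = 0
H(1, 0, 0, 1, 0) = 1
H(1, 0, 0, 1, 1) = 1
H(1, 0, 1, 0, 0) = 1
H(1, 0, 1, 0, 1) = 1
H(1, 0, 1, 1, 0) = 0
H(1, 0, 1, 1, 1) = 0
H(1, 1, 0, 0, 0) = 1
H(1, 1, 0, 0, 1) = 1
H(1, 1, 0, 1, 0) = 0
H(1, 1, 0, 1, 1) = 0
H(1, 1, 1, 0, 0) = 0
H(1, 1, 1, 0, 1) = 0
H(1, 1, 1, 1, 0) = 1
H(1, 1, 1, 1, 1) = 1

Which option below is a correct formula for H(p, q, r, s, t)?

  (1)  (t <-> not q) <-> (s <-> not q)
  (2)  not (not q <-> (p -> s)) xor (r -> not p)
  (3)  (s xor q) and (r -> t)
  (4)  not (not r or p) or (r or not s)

2

(1): at (0,0,0,0,1) it gives 0, but H = 1 — eliminated.
(3): at (0,0,0,0,0) it gives 0, but H = 1 — eliminated.
(4): at (0,0,0,1,0) it gives 0, but H = 1 — eliminated.
(2) is the remaining candidate, and it agrees with H on all 32 inputs.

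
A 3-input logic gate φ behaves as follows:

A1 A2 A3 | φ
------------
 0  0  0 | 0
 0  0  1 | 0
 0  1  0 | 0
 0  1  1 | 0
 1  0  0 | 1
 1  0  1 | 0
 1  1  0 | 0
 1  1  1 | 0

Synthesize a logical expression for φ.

φ is 1 on exactly one input, (1,0,0), whose minterm is A1·¬A2·¬A3. So φ is just that conjunction.

φ(A1, A2, A3) = (A1 and not A2) and not A3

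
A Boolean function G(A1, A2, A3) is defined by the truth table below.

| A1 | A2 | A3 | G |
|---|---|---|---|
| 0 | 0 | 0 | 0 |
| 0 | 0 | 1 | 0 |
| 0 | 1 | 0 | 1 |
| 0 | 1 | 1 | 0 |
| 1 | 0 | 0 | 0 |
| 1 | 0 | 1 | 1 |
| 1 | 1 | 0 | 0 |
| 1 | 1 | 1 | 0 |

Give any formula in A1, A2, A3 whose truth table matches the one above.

Collect the rows where G=1 — (0,1,0), (1,0,1) — and write one minterm per row: ¬A1·A2·¬A3, A1·¬A2·A3. Their union (logical OR) reproduces the table exactly.

G(A1, A2, A3) = ((~A1 & A2) & ~A3) | ((A1 & ~A2) & A3)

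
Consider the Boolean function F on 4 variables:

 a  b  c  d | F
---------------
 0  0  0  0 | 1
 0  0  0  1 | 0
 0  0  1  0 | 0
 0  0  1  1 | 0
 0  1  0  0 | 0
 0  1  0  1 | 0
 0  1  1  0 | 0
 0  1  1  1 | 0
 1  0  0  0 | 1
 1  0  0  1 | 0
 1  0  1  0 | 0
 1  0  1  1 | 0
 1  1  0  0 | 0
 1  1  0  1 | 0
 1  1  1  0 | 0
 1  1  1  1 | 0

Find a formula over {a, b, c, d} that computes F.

F=1 on 2 inputs: (0,0,0,0), (1,0,0,0). Reading each as a conjunction of literals (¬a·¬b·¬c·¬d, a·¬b·¬c·¬d) and taking the OR gives the canonical DNF.

F(a, b, c, d) = (((¬a ∧ ¬b) ∧ ¬c) ∧ ¬d) ∨ (((a ∧ ¬b) ∧ ¬c) ∧ ¬d)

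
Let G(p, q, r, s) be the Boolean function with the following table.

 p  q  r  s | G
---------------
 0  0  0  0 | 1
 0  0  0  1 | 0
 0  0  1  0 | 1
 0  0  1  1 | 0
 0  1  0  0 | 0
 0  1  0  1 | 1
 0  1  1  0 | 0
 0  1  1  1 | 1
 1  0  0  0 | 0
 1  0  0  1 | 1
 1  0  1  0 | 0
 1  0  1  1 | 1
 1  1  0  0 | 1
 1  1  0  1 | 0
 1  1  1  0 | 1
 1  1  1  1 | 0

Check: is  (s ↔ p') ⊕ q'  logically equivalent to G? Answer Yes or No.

Test each input against both G and the formula:
  p=0, q=0, r=0, s=0: formula gives 1, G = 1 ✓
  p=0, q=0, r=0, s=1: formula gives 0, G = 0 ✓
  p=0, q=0, r=1, s=0: formula gives 1, G = 1 ✓
  p=0, q=0, r=1, s=1: formula gives 0, G = 0 ✓
  …and likewise for the remaining 12 rows.
No disagreement on any input; they are logically equivalent.

Yes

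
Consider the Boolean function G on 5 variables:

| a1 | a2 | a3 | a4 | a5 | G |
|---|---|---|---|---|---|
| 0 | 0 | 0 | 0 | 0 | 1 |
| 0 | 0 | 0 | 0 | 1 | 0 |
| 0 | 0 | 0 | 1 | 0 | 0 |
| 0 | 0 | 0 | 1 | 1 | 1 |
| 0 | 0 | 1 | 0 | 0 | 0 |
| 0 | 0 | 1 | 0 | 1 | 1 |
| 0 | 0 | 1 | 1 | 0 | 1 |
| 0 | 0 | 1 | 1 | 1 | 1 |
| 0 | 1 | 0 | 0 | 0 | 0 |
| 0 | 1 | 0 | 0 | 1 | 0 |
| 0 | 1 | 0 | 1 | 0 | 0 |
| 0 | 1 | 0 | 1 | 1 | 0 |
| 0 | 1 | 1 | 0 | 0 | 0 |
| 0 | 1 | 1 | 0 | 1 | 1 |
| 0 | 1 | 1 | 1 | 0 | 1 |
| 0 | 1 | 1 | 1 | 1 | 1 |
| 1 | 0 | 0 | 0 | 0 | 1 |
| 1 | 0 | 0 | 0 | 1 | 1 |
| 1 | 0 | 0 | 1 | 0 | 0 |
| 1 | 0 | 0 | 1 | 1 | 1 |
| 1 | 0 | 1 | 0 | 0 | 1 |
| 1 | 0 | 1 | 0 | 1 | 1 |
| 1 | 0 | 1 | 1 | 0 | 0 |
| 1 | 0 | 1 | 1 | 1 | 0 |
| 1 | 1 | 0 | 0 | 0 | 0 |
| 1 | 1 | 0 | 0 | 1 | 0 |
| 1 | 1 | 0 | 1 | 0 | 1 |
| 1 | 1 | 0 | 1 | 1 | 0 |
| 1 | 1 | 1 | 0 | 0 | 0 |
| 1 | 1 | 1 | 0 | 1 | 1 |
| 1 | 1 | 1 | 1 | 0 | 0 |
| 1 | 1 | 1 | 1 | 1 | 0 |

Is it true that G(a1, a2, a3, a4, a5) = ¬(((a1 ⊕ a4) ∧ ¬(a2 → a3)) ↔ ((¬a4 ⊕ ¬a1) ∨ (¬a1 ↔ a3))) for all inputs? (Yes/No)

Evaluate ¬(((a1 ⊕ a4) ∧ ¬(a2 → a3)) ↔ ((¬a4 ⊕ ¬a1) ∨ (¬a1 ↔ a3))) on each row and compare to G:
  a1=0, a2=0, a3=0, a4=0, a5=0: formula gives 0, but G = 1 ✗
A single disagreement suffices: at (0,0,0,0,0) they differ, so the formula does not compute G.

No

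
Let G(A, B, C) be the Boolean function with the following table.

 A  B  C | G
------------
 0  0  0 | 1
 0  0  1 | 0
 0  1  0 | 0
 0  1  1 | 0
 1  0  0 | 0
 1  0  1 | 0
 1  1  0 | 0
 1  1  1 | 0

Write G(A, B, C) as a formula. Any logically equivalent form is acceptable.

G(A, B, C) = ~((A | B) | C)

The output is 1 only when every input is 0 — NOR of all inputs.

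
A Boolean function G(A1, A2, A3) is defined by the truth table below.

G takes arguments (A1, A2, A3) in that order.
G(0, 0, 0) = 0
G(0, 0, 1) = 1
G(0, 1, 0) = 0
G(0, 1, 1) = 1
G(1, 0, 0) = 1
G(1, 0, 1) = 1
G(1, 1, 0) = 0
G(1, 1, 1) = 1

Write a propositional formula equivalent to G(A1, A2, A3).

There are just 3 zero rows: (0,0,0), (0,1,0), (1,1,0). Their minterms are ¬A1·¬A2·¬A3, ¬A1·A2·¬A3, A1·A2·¬A3; the OR of those covers precisely the 0-outputs, and negating it yields G.

G(A1, A2, A3) = ¬((((¬A1 ∧ ¬A2) ∧ ¬A3) ∨ ((¬A1 ∧ A2) ∧ ¬A3)) ∨ ((A1 ∧ A2) ∧ ¬A3))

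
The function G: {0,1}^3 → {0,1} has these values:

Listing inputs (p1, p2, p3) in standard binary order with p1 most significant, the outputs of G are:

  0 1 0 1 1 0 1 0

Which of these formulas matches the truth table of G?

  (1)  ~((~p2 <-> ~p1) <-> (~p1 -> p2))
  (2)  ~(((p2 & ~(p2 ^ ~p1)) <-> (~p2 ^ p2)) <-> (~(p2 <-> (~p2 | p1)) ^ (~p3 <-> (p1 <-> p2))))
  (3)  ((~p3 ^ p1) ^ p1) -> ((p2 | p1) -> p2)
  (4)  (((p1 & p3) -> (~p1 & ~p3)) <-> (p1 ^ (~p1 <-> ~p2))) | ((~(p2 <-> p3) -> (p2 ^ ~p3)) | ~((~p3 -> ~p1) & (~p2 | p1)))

2

(1) disagrees with G on (0,0,0) (formula → 1, table → 0); rule it out.
(3) disagrees with G on (0,0,0) (formula → 1, table → 0); rule it out.
(4) disagrees with G on (0,0,0) (formula → 1, table → 0); rule it out.
Only (2) survives; checking it on all 8 rows confirms it matches G.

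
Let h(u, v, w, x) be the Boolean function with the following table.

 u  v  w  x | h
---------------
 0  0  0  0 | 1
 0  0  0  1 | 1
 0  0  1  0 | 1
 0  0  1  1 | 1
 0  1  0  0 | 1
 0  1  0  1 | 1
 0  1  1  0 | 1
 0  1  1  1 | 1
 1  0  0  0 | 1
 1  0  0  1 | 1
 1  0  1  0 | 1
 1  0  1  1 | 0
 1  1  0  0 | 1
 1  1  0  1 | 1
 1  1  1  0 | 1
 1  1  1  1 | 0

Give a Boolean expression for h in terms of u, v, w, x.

There are just 2 zero rows: (1,0,1,1), (1,1,1,1). Their minterms are u·¬v·w·x, u·v·w·x; the OR of those covers precisely the 0-outputs, and negating it yields h.

h(u, v, w, x) = ~((((u & ~v) & w) & x) | (((u & v) & w) & x))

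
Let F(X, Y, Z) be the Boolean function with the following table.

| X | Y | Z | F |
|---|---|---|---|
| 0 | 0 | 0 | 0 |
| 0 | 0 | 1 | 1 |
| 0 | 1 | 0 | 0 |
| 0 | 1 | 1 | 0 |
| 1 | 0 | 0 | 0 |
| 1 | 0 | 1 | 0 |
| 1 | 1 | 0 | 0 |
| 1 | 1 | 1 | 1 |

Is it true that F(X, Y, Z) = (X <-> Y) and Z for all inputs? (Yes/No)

Yes

Test each input against both F and the formula:
  X=0, Y=0, Z=0: formula gives 0, F = 0 ✓
  X=0, Y=0, Z=1: formula gives 1, F = 1 ✓
  X=0, Y=1, Z=0: formula gives 0, F = 0 ✓
  X=0, Y=1, Z=1: formula gives 0, F = 0 ✓
  X=1, Y=0, Z=0: formula gives 0, F = 0 ✓
  …and likewise for the remaining 3 rows.
Every row agrees, so the formula is equivalent.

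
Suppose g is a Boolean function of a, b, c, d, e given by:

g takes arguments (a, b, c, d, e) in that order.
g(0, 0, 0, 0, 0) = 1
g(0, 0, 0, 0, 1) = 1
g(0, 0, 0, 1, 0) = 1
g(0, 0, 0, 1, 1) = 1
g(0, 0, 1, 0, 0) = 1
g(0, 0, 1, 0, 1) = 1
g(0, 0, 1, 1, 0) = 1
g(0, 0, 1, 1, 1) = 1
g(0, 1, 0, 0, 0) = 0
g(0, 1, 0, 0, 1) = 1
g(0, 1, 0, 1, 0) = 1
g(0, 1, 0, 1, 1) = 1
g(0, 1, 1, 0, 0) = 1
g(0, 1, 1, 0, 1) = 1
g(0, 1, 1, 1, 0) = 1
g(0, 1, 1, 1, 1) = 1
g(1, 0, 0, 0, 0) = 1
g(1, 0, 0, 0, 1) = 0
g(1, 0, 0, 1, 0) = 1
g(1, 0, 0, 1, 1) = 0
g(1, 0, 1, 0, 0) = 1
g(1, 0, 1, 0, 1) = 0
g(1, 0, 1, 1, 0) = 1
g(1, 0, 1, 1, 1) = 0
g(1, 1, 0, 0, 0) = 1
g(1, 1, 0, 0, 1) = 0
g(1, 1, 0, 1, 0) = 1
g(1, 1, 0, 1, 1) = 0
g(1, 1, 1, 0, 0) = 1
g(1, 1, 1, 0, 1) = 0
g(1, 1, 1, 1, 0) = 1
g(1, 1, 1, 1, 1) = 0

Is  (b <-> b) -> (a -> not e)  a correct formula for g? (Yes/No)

Check the formula against g row by row:
  a=0, b=0, c=0, d=0, e=0: formula gives 1, g = 1 ✓
  a=0, b=0, c=0, d=0, e=1: formula gives 1, g = 1 ✓
  a=0, b=0, c=0, d=1, e=0: formula gives 1, g = 1 ✓
  a=0, b=0, c=0, d=1, e=1: formula gives 1, g = 1 ✓
  …
  a=0, b=1, c=0, d=0, e=0: formula gives 1, but g = 0 ✗
A single disagreement suffices: at (0,1,0,0,0) they differ, so the formula does not compute g.

No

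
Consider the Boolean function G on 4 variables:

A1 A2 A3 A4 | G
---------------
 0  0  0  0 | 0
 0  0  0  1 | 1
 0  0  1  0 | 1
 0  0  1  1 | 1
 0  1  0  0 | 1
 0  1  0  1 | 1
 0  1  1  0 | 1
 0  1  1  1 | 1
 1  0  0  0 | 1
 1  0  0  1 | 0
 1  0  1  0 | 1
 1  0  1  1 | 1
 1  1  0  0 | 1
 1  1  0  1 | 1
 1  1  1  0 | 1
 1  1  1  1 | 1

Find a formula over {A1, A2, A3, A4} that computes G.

G is 0 on only 2 rows — (0,0,0,0), (1,0,0,1). Writing each as a minterm (¬A1·¬A2·¬A3·¬A4, A1·¬A2·¬A3·A4) and OR-ing them characterizes exactly where G=0, so G is the negation of that disjunction.

G(A1, A2, A3, A4) = NOT ((((NOT A1 AND NOT A2) AND NOT A3) AND NOT A4) OR (((A1 AND NOT A2) AND NOT A3) AND A4))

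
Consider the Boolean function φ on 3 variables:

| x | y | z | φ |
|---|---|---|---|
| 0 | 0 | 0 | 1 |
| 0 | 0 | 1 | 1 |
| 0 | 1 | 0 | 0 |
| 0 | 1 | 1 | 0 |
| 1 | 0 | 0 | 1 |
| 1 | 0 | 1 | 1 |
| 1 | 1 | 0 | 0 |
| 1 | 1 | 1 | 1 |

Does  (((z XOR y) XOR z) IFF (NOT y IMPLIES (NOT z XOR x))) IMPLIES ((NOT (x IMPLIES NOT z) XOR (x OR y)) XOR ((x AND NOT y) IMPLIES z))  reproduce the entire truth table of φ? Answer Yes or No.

Yes

Evaluate (((z XOR y) XOR z) IFF (NOT y IMPLIES (NOT z XOR x))) IMPLIES ((NOT (x IMPLIES NOT z) XOR (x OR y)) XOR ((x AND NOT y) IMPLIES z)) on each row and compare to φ:
  x=0, y=0, z=0: formula gives 1, φ = 1 ✓
  x=0, y=0, z=1: formula gives 1, φ = 1 ✓
  x=0, y=1, z=0: formula gives 0, φ = 0 ✓
  x=0, y=1, z=1: formula gives 0, φ = 0 ✓
  x=1, y=0, z=0: formula gives 1, φ = 1 ✓
  … (the remaining 3 rows also agree.)
All 8 rows match — the expression computes φ exactly.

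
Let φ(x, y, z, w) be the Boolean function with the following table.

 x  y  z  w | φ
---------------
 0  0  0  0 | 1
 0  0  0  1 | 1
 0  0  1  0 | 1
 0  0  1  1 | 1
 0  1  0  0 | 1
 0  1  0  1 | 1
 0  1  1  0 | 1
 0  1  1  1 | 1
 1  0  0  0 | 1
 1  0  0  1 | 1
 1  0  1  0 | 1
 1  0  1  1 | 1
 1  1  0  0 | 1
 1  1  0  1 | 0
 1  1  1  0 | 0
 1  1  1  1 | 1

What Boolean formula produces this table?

φ(x, y, z, w) = not ((((x and y) and not z) and w) or (((x and y) and z) and not w))

The 0-rows are (1,1,0,1), (1,1,1,0). Take each as a conjunction (x·y·¬z·w, x·y·z·¬w), form their disjunction, and complement — that gives a formula that is 1 everywhere φ is.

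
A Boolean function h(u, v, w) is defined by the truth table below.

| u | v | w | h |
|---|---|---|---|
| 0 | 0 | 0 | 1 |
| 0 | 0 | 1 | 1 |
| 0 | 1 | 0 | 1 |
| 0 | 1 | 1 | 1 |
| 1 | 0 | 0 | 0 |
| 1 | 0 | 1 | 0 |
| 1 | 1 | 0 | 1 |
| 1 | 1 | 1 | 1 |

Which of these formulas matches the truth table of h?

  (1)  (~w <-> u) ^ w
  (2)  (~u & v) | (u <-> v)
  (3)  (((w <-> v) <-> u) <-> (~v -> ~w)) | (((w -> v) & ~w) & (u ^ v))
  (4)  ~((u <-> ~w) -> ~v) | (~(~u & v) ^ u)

2

(1) disagrees with h on (0,0,0) (formula → 0, table → 1); rule it out.
(3) disagrees with h on (0,0,0) (formula → 0, table → 1); rule it out.
(4) disagrees with h on (0,1,0) (formula → 0, table → 1); rule it out.
(2) is the remaining candidate, and it agrees with h on all 8 inputs.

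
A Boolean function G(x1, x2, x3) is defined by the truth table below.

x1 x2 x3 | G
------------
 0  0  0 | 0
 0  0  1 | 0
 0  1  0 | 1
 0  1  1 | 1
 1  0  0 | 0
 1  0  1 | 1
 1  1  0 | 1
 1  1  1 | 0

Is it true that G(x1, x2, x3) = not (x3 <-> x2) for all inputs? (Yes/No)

Check the formula against G row by row:
  x1=0, x2=0, x3=0: formula gives 0, G = 0 ✓
  x1=0, x2=0, x3=1: formula gives 1, but G = 0 ✗
A single disagreement suffices: at (0,0,1) they differ, so the formula does not compute G.

No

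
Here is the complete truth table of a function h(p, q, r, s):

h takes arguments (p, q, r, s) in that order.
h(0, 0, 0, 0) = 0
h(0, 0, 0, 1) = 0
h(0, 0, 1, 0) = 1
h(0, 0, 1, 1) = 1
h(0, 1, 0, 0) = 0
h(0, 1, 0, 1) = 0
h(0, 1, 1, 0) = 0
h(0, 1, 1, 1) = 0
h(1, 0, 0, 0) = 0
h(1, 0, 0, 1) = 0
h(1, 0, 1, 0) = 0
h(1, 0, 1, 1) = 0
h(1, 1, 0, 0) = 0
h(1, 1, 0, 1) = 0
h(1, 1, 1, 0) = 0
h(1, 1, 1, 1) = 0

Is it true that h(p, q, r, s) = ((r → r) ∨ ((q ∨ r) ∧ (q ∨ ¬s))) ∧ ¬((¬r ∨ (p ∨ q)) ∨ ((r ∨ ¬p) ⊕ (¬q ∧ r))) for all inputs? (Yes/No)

Yes

Check the formula against h row by row:
  p=0, q=0, r=0, s=0: formula gives 0, h = 0 ✓
  p=0, q=0, r=0, s=1: formula gives 0, h = 0 ✓
  p=0, q=0, r=1, s=0: formula gives 1, h = 1 ✓
  p=0, q=0, r=1, s=1: formula gives 1, h = 1 ✓
  … (the remaining 12 rows also agree.)
All 16 rows match — the expression computes h exactly.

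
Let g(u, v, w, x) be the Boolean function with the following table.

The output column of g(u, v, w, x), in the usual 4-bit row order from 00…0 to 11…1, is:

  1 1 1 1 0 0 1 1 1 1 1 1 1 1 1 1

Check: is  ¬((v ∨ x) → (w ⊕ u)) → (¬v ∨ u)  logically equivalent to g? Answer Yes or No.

Test each input against both g and the formula:
  u=0, v=0, w=0, x=0: formula gives 1, g = 1 ✓
  u=0, v=0, w=0, x=1: formula gives 1, g = 1 ✓
  u=0, v=0, w=1, x=0: formula gives 1, g = 1 ✓
  u=0, v=0, w=1, x=1: formula gives 1, g = 1 ✓
  …and likewise for the remaining 12 rows.
All 16 rows match — the expression computes g exactly.

Yes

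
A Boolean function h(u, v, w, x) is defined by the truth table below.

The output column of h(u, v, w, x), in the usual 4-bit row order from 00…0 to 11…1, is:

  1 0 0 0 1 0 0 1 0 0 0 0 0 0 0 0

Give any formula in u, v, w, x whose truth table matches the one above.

h(u, v, w, x) = ((((¬u ∧ ¬v) ∧ ¬w) ∧ ¬x) ∨ (((¬u ∧ v) ∧ ¬w) ∧ ¬x)) ∨ (((¬u ∧ v) ∧ w) ∧ x)

h=1 on 3 inputs: (0,0,0,0), (0,1,0,0), (0,1,1,1). Reading each as a conjunction of literals (¬u·¬v·¬w·¬x, ¬u·v·¬w·¬x, ¬u·v·w·x) and taking the OR gives the canonical DNF.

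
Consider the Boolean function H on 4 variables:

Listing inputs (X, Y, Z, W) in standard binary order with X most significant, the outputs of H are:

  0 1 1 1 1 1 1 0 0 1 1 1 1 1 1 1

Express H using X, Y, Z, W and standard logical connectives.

The 0-rows are (0,0,0,0), (0,1,1,1), (1,0,0,0). Take each as a conjunction (¬X·¬Y·¬Z·¬W, ¬X·Y·Z·W, X·¬Y·¬Z·¬W), form their disjunction, and complement — that gives a formula that is 1 everywhere H is.

H(X, Y, Z, W) = NOT (((((NOT X AND NOT Y) AND NOT Z) AND NOT W) OR (((NOT X AND Y) AND Z) AND W)) OR (((X AND NOT Y) AND NOT Z) AND NOT W))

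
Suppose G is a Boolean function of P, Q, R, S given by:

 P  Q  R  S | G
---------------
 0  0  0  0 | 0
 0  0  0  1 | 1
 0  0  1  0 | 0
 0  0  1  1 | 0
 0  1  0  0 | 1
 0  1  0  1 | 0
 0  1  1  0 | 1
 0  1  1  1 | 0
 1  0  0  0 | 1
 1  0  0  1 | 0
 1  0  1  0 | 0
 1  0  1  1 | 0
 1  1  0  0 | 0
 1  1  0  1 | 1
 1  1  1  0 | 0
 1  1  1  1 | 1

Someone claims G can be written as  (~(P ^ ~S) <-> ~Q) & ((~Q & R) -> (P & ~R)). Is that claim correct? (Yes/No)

Yes

Check the formula against G row by row:
  P=0, Q=0, R=0, S=0: formula gives 0, G = 0 ✓
  P=0, Q=0, R=0, S=1: formula gives 1, G = 1 ✓
  P=0, Q=0, R=1, S=0: formula gives 0, G = 0 ✓
  P=0, Q=0, R=1, S=1: formula gives 0, G = 0 ✓
  …and likewise for the remaining 12 rows.
No disagreement on any input; they are logically equivalent.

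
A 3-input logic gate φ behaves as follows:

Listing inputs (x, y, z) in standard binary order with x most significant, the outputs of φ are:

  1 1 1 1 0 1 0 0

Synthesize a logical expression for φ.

φ is 0 on only 3 rows — (1,0,0), (1,1,0), (1,1,1). Writing each as a minterm (x·¬y·¬z, x·y·¬z, x·y·z) and OR-ing them characterizes exactly where φ=0, so φ is the negation of that disjunction.

φ(x, y, z) = ¬((((x ∧ ¬y) ∧ ¬z) ∨ ((x ∧ y) ∧ ¬z)) ∨ ((x ∧ y) ∧ z))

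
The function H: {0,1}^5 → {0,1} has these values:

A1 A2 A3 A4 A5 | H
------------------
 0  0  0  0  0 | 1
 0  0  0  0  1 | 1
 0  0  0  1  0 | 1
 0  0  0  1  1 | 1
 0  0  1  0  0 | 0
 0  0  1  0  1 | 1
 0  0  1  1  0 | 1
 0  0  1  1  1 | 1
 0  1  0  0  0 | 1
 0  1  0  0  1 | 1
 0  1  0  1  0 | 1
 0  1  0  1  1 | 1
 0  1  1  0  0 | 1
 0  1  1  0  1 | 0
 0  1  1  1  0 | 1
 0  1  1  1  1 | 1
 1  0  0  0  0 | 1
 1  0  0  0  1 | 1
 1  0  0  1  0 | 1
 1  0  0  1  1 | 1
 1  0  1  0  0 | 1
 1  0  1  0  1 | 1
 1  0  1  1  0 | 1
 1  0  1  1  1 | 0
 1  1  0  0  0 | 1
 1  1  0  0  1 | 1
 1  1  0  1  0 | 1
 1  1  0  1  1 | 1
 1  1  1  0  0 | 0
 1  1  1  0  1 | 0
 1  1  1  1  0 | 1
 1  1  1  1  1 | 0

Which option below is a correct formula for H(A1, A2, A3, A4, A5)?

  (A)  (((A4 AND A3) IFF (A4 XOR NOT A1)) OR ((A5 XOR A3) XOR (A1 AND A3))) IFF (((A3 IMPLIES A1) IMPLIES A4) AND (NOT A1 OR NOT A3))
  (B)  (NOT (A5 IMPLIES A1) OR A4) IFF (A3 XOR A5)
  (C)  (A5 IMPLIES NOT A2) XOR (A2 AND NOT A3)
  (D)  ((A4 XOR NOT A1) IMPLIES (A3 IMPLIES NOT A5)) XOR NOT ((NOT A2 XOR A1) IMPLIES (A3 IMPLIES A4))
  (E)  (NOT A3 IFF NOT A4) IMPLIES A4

D

(A) fails at (0,0,0,0,1): the formula yields 0, H is 1.
(B) fails at (0,0,0,1,0): the formula yields 0, H is 1.
(C) fails at (0,0,1,0,0): the formula yields 1, H is 0.
(E) fails at (0,0,0,0,0): the formula yields 0, H is 1.
That leaves (D). Evaluating it on every row reproduces the table of H exactly.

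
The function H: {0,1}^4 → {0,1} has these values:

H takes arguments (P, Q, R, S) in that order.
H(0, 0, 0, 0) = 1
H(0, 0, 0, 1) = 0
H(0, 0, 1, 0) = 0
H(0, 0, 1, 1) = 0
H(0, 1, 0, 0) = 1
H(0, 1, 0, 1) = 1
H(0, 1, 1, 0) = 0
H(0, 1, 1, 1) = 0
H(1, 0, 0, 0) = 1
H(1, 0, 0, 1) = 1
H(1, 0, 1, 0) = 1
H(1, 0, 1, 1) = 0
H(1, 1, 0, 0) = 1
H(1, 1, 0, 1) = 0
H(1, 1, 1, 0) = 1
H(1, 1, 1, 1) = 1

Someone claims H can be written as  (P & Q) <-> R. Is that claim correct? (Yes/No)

No

Check the formula against H row by row:
  P=0, Q=0, R=0, S=0: formula gives 1, H = 1 ✓
  P=0, Q=0, R=0, S=1: formula gives 1, but H = 0 ✗
Row (0,0,0,1) is a counterexample, so the formula is not equivalent to H.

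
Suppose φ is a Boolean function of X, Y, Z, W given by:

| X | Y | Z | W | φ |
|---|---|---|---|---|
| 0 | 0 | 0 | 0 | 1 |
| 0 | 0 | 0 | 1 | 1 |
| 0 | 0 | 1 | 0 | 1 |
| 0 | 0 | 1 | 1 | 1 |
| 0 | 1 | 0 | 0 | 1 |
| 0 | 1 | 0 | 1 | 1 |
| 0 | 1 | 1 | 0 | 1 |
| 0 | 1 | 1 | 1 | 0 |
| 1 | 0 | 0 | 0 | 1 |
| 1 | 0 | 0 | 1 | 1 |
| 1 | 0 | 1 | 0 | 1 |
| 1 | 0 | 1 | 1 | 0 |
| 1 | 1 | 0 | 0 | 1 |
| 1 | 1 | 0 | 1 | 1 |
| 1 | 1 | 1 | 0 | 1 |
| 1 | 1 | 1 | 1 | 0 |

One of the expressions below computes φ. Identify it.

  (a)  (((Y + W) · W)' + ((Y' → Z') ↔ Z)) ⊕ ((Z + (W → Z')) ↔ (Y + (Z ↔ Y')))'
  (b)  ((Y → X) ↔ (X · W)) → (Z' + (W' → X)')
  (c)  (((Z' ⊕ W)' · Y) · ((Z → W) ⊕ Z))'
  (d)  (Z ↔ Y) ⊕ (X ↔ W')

b

(a) fails at (0,0,0,0): the formula yields 0, φ is 1.
(c) fails at (0,1,0,1): the formula yields 0, φ is 1.
(d) fails at (0,0,0,1): the formula yields 0, φ is 1.
Only (b) survives; checking it on all 16 rows confirms it matches φ.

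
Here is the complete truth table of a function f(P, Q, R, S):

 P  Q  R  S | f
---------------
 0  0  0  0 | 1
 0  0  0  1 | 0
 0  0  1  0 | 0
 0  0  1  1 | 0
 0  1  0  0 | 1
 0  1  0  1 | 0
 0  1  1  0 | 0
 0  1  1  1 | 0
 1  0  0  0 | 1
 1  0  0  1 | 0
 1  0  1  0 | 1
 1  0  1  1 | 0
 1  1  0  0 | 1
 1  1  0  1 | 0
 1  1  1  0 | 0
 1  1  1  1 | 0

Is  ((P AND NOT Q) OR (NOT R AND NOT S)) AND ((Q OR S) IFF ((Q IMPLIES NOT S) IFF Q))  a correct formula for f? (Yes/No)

Check the formula against f row by row:
  P=0, Q=0, R=0, S=0: formula gives 1, f = 1 ✓
  P=0, Q=0, R=0, S=1: formula gives 0, f = 0 ✓
  P=0, Q=0, R=1, S=0: formula gives 0, f = 0 ✓
  P=0, Q=0, R=1, S=1: formula gives 0, f = 0 ✓
  … (the remaining 12 rows also agree.)
Every row agrees, so the formula is equivalent.

Yes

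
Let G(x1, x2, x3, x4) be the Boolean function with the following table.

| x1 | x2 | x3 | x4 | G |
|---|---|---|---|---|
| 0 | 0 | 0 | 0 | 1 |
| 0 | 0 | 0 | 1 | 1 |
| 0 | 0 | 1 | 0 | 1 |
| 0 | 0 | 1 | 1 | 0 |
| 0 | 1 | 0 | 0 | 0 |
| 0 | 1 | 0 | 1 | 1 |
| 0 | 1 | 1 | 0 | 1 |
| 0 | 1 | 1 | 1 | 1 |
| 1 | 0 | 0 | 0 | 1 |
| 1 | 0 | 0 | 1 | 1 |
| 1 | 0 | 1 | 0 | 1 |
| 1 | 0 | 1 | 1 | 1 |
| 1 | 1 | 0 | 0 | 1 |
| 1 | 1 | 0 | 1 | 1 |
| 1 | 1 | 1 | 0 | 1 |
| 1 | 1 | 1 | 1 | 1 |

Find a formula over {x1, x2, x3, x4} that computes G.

The 0-rows are (0,0,1,1), (0,1,0,0). Take each as a conjunction (¬x1·¬x2·x3·x4, ¬x1·x2·¬x3·¬x4), form their disjunction, and complement — that gives a formula that is 1 everywhere G is.

G(x1, x2, x3, x4) = ¬((((¬x1 ∧ ¬x2) ∧ x3) ∧ x4) ∨ (((¬x1 ∧ x2) ∧ ¬x3) ∧ ¬x4))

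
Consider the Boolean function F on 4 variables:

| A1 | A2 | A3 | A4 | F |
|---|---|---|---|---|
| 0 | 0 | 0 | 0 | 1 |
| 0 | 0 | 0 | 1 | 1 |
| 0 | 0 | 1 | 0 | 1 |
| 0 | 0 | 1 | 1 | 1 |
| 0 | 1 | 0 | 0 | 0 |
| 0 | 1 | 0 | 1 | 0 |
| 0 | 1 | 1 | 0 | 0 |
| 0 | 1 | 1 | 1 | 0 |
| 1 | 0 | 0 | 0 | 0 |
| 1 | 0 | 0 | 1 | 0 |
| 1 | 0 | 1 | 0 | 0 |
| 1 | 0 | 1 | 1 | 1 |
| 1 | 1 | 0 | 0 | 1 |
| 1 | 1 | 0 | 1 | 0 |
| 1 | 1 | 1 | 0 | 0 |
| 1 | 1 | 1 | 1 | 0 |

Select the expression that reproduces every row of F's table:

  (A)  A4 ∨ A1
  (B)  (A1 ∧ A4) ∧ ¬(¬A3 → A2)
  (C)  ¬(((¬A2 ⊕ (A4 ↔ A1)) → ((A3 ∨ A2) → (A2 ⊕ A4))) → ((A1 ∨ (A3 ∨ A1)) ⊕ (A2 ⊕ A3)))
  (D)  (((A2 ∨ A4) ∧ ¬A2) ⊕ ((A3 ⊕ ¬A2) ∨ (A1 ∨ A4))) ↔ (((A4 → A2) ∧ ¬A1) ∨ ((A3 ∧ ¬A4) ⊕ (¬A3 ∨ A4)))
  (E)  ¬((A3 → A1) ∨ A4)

(A) disagrees with F on (0,0,0,0) (formula → 0, table → 1); rule it out.
(B) disagrees with F on (0,0,0,0) (formula → 0, table → 1); rule it out.
(D) disagrees with F on (0,0,0,1) (formula → 0, table → 1); rule it out.
(E) disagrees with F on (0,0,0,0) (formula → 0, table → 1); rule it out.
(C) is the remaining candidate, and it agrees with F on all 16 inputs.

C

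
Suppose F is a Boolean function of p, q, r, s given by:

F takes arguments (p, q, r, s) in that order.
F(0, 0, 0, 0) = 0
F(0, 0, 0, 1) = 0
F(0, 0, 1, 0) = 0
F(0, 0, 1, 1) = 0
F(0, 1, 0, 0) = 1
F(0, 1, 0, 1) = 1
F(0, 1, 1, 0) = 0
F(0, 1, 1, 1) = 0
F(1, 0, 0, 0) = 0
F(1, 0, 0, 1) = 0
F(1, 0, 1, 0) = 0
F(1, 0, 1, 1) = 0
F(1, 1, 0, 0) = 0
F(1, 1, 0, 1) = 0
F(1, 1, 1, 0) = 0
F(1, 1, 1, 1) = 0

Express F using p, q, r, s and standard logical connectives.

F(p, q, r, s) = (((~p & q) & ~r) & ~s) | (((~p & q) & ~r) & s)

F=1 on 2 inputs: (0,1,0,0), (0,1,0,1). Reading each as a conjunction of literals (¬p·q·¬r·¬s, ¬p·q·¬r·s) and taking the OR gives the canonical DNF.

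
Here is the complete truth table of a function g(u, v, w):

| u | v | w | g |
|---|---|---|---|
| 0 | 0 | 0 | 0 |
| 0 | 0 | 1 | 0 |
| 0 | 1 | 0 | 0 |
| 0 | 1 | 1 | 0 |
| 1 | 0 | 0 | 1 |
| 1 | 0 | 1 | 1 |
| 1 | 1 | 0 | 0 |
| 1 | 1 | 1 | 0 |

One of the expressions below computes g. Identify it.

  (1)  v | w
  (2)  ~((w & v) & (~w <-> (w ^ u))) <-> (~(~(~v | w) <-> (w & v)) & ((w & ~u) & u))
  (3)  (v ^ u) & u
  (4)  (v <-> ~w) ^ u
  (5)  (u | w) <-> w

3

(1) fails at (0,0,1): the formula yields 1, g is 0.
(2) fails at (1,0,0): the formula yields 0, g is 1.
(4) fails at (0,0,1): the formula yields 1, g is 0.
(5) fails at (0,0,0): the formula yields 1, g is 0.
Only (3) survives; checking it on all 8 rows confirms it matches g.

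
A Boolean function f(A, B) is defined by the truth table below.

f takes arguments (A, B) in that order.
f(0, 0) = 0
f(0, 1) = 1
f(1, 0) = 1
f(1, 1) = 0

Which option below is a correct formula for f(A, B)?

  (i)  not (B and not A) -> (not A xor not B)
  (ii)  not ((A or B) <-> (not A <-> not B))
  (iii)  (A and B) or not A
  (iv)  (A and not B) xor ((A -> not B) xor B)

(ii) fails at (0,0): the formula yields 1, f is 0.
(iii) fails at (0,0): the formula yields 1, f is 0.
(iv) fails at (0,0): the formula yields 1, f is 0.
Only (i) survives; checking it on all 4 rows confirms it matches f.

i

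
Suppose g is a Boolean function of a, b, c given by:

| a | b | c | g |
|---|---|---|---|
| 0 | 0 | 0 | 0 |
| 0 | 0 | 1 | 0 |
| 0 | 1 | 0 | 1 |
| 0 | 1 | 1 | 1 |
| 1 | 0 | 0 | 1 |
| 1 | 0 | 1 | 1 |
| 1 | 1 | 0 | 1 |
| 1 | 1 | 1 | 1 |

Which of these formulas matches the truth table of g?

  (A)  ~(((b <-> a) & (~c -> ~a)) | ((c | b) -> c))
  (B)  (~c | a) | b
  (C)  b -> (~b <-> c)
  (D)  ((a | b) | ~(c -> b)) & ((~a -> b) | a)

(A) fails at (0,1,1): the formula yields 0, g is 1.
(B) fails at (0,0,0): the formula yields 1, g is 0.
(C) fails at (0,0,0): the formula yields 1, g is 0.
Only (D) survives; checking it on all 8 rows confirms it matches g.

D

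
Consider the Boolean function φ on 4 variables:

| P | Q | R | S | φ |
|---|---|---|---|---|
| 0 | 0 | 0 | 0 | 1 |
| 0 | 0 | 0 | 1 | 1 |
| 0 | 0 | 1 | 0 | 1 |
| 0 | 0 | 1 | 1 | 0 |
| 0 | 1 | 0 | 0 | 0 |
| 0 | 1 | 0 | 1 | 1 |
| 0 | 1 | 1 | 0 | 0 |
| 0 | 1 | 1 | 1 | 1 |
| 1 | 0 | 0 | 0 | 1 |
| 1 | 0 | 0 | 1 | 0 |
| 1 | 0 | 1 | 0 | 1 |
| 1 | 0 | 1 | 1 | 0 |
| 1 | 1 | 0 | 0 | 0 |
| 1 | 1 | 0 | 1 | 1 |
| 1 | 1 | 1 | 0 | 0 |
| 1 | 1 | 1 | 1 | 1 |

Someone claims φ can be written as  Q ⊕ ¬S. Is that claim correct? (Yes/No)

No

Check the formula against φ row by row:
  P=0, Q=0, R=0, S=0: formula gives 1, φ = 1 ✓
  P=0, Q=0, R=0, S=1: formula gives 0, but φ = 1 ✗
Since they disagree at (0,0,0,1), the expression is not a correct formula for φ.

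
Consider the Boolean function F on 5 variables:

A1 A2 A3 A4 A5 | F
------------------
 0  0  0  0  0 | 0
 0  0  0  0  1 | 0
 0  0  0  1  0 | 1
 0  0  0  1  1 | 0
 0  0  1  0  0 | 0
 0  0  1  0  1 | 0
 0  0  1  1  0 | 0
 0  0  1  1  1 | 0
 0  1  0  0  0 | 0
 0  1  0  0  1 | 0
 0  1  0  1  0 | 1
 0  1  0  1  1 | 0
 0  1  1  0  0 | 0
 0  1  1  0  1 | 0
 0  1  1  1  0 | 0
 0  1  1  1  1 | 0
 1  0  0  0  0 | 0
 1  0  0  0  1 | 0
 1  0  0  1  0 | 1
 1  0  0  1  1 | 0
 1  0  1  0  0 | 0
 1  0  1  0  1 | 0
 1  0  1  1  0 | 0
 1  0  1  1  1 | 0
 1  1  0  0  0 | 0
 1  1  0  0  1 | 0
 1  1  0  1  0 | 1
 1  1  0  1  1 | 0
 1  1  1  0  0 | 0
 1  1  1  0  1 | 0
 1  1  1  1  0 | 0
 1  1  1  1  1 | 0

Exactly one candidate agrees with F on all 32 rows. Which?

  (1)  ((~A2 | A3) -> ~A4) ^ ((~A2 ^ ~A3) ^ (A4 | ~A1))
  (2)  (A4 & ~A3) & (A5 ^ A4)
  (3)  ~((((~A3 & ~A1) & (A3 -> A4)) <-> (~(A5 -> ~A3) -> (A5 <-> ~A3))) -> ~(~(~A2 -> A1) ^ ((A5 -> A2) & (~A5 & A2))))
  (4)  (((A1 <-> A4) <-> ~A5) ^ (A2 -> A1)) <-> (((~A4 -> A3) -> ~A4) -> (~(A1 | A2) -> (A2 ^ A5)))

(1): at (0,0,0,1,1) it gives 1, but F = 0 — eliminated.
(3): at (0,0,0,0,0) it gives 1, but F = 0 — eliminated.
(4): at (0,0,0,0,0) it gives 1, but F = 0 — eliminated.
That leaves (2). Evaluating it on every row reproduces the table of F exactly.

2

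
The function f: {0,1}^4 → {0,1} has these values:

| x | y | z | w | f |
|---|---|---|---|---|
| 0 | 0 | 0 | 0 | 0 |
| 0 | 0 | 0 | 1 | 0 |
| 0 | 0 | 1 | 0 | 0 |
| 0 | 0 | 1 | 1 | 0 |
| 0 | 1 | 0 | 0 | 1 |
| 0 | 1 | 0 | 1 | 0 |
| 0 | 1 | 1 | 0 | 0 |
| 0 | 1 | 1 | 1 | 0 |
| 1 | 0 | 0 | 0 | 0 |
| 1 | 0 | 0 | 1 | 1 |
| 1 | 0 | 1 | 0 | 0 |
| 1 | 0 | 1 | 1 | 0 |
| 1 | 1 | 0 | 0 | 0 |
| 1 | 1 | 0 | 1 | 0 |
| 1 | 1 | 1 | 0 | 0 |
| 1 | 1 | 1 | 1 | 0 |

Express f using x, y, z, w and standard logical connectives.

f(x, y, z, w) = (((not x and y) and not z) and not w) or (((x and not y) and not z) and w)

Collect the rows where f=1 — (0,1,0,0), (1,0,0,1) — and write one minterm per row: ¬x·y·¬z·¬w, x·¬y·¬z·w. Their union (logical OR) reproduces the table exactly.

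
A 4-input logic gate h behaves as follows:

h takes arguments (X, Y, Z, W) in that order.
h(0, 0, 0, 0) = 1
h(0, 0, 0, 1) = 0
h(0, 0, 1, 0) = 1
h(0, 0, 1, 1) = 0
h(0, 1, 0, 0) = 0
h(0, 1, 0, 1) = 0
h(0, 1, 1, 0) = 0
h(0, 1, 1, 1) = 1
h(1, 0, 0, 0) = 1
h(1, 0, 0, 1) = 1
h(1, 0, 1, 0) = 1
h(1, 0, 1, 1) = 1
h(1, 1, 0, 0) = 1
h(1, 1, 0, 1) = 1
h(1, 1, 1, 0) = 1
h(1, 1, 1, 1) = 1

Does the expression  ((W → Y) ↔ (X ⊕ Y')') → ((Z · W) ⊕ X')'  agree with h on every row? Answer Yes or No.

No

Test each input against both h and the formula:
  X=0, Y=0, Z=0, W=0: formula gives 1, h = 1 ✓
  X=0, Y=0, Z=0, W=1: formula gives 0, h = 0 ✓
  X=0, Y=0, Z=1, W=0: formula gives 1, h = 1 ✓
  X=0, Y=0, Z=1, W=1: formula gives 1, but h = 0 ✗
Since they disagree at (0,0,1,1), the expression is not a correct formula for h.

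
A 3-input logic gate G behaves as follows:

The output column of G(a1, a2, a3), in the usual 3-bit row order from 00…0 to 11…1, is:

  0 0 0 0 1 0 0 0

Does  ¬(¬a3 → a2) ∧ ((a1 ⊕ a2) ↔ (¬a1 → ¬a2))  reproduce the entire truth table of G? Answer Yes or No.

Yes

Test each input against both G and the formula:
  a1=0, a2=0, a3=0: formula gives 0, G = 0 ✓
  a1=0, a2=0, a3=1: formula gives 0, G = 0 ✓
  a1=0, a2=1, a3=0: formula gives 0, G = 0 ✓
  a1=0, a2=1, a3=1: formula gives 0, G = 0 ✓
  a1=1, a2=0, a3=0: formula gives 1, G = 1 ✓
  … (the remaining 3 rows also agree.)
No disagreement on any input; they are logically equivalent.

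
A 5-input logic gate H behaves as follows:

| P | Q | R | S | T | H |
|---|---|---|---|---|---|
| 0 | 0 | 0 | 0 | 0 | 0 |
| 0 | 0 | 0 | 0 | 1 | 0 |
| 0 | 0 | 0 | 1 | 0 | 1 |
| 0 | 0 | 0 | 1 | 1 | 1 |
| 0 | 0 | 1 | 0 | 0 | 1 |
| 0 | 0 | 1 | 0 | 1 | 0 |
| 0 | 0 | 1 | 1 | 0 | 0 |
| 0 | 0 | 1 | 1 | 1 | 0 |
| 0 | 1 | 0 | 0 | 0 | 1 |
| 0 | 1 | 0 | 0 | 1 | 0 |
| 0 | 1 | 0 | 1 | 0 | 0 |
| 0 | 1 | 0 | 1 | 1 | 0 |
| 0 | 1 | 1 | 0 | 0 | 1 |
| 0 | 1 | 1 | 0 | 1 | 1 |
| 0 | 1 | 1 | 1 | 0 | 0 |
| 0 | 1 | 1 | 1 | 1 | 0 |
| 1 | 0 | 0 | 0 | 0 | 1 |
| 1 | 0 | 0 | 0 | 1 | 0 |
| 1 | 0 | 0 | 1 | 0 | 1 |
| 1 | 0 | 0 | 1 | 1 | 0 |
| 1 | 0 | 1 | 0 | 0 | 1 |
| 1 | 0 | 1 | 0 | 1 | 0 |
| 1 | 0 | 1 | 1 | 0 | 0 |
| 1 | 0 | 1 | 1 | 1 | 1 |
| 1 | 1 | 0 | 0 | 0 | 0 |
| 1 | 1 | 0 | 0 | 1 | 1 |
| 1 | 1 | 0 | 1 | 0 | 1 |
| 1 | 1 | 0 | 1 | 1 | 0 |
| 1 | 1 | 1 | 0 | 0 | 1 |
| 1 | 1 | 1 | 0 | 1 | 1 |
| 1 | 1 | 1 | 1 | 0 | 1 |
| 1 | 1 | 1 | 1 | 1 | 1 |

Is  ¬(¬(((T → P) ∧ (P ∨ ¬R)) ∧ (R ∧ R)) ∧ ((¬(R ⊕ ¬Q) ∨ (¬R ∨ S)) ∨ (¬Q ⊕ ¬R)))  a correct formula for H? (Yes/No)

Test each input against both H and the formula:
  P=0, Q=0, R=0, S=0, T=0: formula gives 0, H = 0 ✓
  P=0, Q=0, R=0, S=0, T=1: formula gives 0, H = 0 ✓
  P=0, Q=0, R=0, S=1, T=0: formula gives 0, but H = 1 ✗
Row (0,0,0,1,0) is a counterexample, so the formula is not equivalent to H.

No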